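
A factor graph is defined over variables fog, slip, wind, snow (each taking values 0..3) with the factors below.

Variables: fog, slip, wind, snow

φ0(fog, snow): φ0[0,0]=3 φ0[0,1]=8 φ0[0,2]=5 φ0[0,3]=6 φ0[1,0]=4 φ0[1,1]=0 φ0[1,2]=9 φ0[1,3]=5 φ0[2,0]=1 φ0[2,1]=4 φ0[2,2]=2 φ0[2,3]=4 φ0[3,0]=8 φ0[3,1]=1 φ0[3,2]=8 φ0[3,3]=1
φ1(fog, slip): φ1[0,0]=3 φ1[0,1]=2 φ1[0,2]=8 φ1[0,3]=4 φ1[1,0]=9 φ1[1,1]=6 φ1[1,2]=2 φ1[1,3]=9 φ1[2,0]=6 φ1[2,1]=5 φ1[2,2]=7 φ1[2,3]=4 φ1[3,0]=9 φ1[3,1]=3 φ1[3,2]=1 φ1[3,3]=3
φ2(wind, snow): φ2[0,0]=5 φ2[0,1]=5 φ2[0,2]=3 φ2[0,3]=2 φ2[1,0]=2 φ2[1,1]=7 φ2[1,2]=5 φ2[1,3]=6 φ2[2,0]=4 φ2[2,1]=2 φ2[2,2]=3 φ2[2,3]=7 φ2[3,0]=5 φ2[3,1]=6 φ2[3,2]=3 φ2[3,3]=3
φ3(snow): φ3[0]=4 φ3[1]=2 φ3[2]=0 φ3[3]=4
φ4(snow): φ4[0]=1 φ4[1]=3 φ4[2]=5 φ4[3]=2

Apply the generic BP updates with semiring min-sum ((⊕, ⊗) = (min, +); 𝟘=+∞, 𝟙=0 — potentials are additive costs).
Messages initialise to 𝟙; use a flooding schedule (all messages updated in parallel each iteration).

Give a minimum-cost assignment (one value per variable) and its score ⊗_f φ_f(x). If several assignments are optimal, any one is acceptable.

init: all messages = 𝟙 over 4 values
r1 m[φ0→fog] = [3, 0, 1, 1]
r1 m[φ0→snow] = [1, 0, 2, 1]
r1 m[φ1→fog] = [2, 2, 4, 1]
r1 m[φ1→slip] = [3, 2, 1, 3]
r1 m[φ2→wind] = [2, 2, 2, 3]
r1 m[φ2→snow] = [2, 2, 3, 2]
r1 m[φ3→snow] = [4, 2, 0, 4]
r1 m[φ4→snow] = [1, 3, 5, 2]
r1 m[fog→φ0] = [0, 0, 0, 0]
r1 m[fog→φ1] = [0, 0, 0, 0]
r1 m[slip→φ1] = [0, 0, 0, 0]
r1 m[wind→φ2] = [0, 0, 0, 0]
r1 m[snow→φ0] = [0, 0, 0, 0]
r1 m[snow→φ2] = [0, 0, 0, 0]
r1 m[snow→φ3] = [0, 0, 0, 0]
r1 m[snow→φ4] = [0, 0, 0, 0]
r2 m[φ0→fog] = [3, 0, 1, 1]
r2 m[φ0→snow] = [1, 0, 2, 1]
r2 m[φ1→fog] = [2, 2, 4, 1]
r2 m[φ1→slip] = [3, 2, 1, 3]
r2 m[φ2→wind] = [2, 2, 2, 3]
r2 m[φ2→snow] = [2, 2, 3, 2]
r2 m[φ3→snow] = [4, 2, 0, 4]
r2 m[φ4→snow] = [1, 3, 5, 2]
r2 m[fog→φ0] = [2, 2, 4, 1]
r2 m[fog→φ1] = [3, 0, 1, 1]
r2 m[slip→φ1] = [0, 0, 0, 0]
r2 m[wind→φ2] = [0, 0, 0, 0]
r2 m[snow→φ0] = [7, 7, 8, 8]
r2 m[snow→φ2] = [6, 5, 7, 7]
r2 m[snow→φ3] = [4, 5, 10, 5]
r2 m[snow→φ4] = [7, 4, 5, 7]
r3 m[φ0→fog] = [10, 7, 8, 8]
r3 m[φ0→snow] = [5, 2, 6, 2]
r3 m[φ1→fog] = [2, 2, 4, 1]
r3 m[φ1→slip] = [6, 4, 2, 4]
r3 m[φ2→wind] = [9, 8, 7, 10]
r3 m[φ2→snow] = [2, 2, 3, 2]
r3 m[φ3→snow] = [4, 2, 0, 4]
r3 m[φ4→snow] = [1, 3, 5, 2]
r3 m[fog→φ0] = [2, 2, 4, 1]
r3 m[fog→φ1] = [3, 0, 1, 1]
r3 m[slip→φ1] = [0, 0, 0, 0]
r3 m[wind→φ2] = [0, 0, 0, 0]
r3 m[snow→φ0] = [7, 7, 8, 8]
r3 m[snow→φ2] = [6, 5, 7, 7]
r3 m[snow→φ3] = [4, 5, 10, 5]
r3 m[snow→φ4] = [7, 4, 5, 7]
r4 m[φ0→fog] = [10, 7, 8, 8]
r4 m[φ0→snow] = [5, 2, 6, 2]
r4 m[φ1→fog] = [2, 2, 4, 1]
r4 m[φ1→slip] = [6, 4, 2, 4]
r4 m[φ2→wind] = [9, 8, 7, 10]
r4 m[φ2→snow] = [2, 2, 3, 2]
r4 m[φ3→snow] = [4, 2, 0, 4]
r4 m[φ4→snow] = [1, 3, 5, 2]
r4 m[fog→φ0] = [2, 2, 4, 1]
r4 m[fog→φ1] = [10, 7, 8, 8]
r4 m[slip→φ1] = [0, 0, 0, 0]
r4 m[wind→φ2] = [0, 0, 0, 0]
r4 m[snow→φ0] = [7, 7, 8, 8]
r4 m[snow→φ2] = [10, 7, 11, 8]
r4 m[snow→φ3] = [8, 7, 14, 6]
r4 m[snow→φ4] = [11, 6, 9, 8]
r5 m[φ0→fog] = [10, 7, 8, 8]
r5 m[φ0→snow] = [5, 2, 6, 2]
r5 m[φ1→fog] = [2, 2, 4, 1]
r5 m[φ1→slip] = [13, 11, 9, 11]
r5 m[φ2→wind] = [10, 12, 9, 11]
r5 m[φ2→snow] = [2, 2, 3, 2]
r5 m[φ3→snow] = [4, 2, 0, 4]
r5 m[φ4→snow] = [1, 3, 5, 2]
r5 m[fog→φ0] = [2, 2, 4, 1]
r5 m[fog→φ1] = [10, 7, 8, 8]
r5 m[slip→φ1] = [0, 0, 0, 0]
r5 m[wind→φ2] = [0, 0, 0, 0]
r5 m[snow→φ0] = [7, 7, 8, 8]
r5 m[snow→φ2] = [10, 7, 11, 8]
r5 m[snow→φ3] = [8, 7, 14, 6]
r5 m[snow→φ4] = [11, 6, 9, 8]
r6 m[φ0→fog] = [10, 7, 8, 8]
r6 m[φ0→snow] = [5, 2, 6, 2]
r6 m[φ1→fog] = [2, 2, 4, 1]
r6 m[φ1→slip] = [13, 11, 9, 11]
r6 m[φ2→wind] = [10, 12, 9, 11]
r6 m[φ2→snow] = [2, 2, 3, 2]
r6 m[φ3→snow] = [4, 2, 0, 4]
r6 m[φ4→snow] = [1, 3, 5, 2]
r6 m[fog→φ0] = [2, 2, 4, 1]
r6 m[fog→φ1] = [10, 7, 8, 8]
r6 m[slip→φ1] = [0, 0, 0, 0]
r6 m[wind→φ2] = [0, 0, 0, 0]
r6 m[snow→φ0] = [7, 7, 8, 8]
r6 m[snow→φ2] = [10, 7, 11, 8]
r6 m[snow→φ3] = [8, 7, 14, 6]
r6 m[snow→φ4] = [11, 6, 9, 8]
fixed point reached at round 6
traceback from fog: (fog=1, slip=2, wind=2, snow=1), score=9

assignment: (fog=1, slip=2, wind=2, snow=1); score = 9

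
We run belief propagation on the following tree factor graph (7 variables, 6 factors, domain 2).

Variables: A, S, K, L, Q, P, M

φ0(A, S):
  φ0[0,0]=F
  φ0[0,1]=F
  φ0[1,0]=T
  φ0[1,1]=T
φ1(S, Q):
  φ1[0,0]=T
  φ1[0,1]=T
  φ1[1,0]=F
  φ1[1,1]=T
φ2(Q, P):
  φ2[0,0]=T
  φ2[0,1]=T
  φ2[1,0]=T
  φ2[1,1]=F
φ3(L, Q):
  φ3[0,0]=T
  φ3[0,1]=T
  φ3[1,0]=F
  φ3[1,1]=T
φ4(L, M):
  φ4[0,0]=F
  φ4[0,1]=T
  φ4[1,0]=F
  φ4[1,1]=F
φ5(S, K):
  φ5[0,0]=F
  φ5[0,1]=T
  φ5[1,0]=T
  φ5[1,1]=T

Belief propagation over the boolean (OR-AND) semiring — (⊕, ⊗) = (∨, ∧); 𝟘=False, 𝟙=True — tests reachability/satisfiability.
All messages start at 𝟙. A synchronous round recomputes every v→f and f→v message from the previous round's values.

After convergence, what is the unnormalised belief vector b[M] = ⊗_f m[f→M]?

b[M] = [F, T]

init: all messages = 𝟙 over 2 values
r1 m[φ0→A] = [F, T]
r1 m[φ0→S] = [T, T]
r1 m[φ1→S] = [T, T]
r1 m[φ1→Q] = [T, T]
r1 m[φ2→Q] = [T, T]
r1 m[φ2→P] = [T, T]
r1 m[φ3→L] = [T, T]
r1 m[φ3→Q] = [T, T]
r1 m[φ4→L] = [T, F]
r1 m[φ4→M] = [F, T]
r1 m[φ5→S] = [T, T]
r1 m[φ5→K] = [T, T]
r1 m[A→φ0] = [T, T]
r1 m[S→φ0] = [T, T]
r1 m[S→φ1] = [T, T]
r1 m[S→φ5] = [T, T]
r1 m[K→φ5] = [T, T]
r1 m[L→φ3] = [T, T]
r1 m[L→φ4] = [T, T]
r1 m[Q→φ1] = [T, T]
r1 m[Q→φ2] = [T, T]
r1 m[Q→φ3] = [T, T]
r1 m[P→φ2] = [T, T]
r1 m[M→φ4] = [T, T]
r2 m[φ0→A] = [F, T]
r2 m[φ0→S] = [T, T]
r2 m[φ1→S] = [T, T]
r2 m[φ1→Q] = [T, T]
r2 m[φ2→Q] = [T, T]
r2 m[φ2→P] = [T, T]
r2 m[φ3→L] = [T, T]
r2 m[φ3→Q] = [T, T]
r2 m[φ4→L] = [T, F]
r2 m[φ4→M] = [F, T]
r2 m[φ5→S] = [T, T]
r2 m[φ5→K] = [T, T]
r2 m[A→φ0] = [T, T]
r2 m[S→φ0] = [T, T]
r2 m[S→φ1] = [T, T]
r2 m[S→φ5] = [T, T]
r2 m[K→φ5] = [T, T]
r2 m[L→φ3] = [T, F]
r2 m[L→φ4] = [T, T]
r2 m[Q→φ1] = [T, T]
r2 m[Q→φ2] = [T, T]
r2 m[Q→φ3] = [T, T]
r2 m[P→φ2] = [T, T]
r2 m[M→φ4] = [T, T]
r3 m[φ0→A] = [F, T]
r3 m[φ0→S] = [T, T]
r3 m[φ1→S] = [T, T]
r3 m[φ1→Q] = [T, T]
r3 m[φ2→Q] = [T, T]
r3 m[φ2→P] = [T, T]
r3 m[φ3→L] = [T, T]
r3 m[φ3→Q] = [T, T]
r3 m[φ4→L] = [T, F]
r3 m[φ4→M] = [F, T]
r3 m[φ5→S] = [T, T]
r3 m[φ5→K] = [T, T]
r3 m[A→φ0] = [T, T]
r3 m[S→φ0] = [T, T]
r3 m[S→φ1] = [T, T]
r3 m[S→φ5] = [T, T]
r3 m[K→φ5] = [T, T]
r3 m[L→φ3] = [T, F]
r3 m[L→φ4] = [T, T]
r3 m[Q→φ1] = [T, T]
r3 m[Q→φ2] = [T, T]
r3 m[Q→φ3] = [T, T]
r3 m[P→φ2] = [T, T]
r3 m[M→φ4] = [T, T]
fixed point reached at round 3
b[M] = ⊗ incoming = [F, T]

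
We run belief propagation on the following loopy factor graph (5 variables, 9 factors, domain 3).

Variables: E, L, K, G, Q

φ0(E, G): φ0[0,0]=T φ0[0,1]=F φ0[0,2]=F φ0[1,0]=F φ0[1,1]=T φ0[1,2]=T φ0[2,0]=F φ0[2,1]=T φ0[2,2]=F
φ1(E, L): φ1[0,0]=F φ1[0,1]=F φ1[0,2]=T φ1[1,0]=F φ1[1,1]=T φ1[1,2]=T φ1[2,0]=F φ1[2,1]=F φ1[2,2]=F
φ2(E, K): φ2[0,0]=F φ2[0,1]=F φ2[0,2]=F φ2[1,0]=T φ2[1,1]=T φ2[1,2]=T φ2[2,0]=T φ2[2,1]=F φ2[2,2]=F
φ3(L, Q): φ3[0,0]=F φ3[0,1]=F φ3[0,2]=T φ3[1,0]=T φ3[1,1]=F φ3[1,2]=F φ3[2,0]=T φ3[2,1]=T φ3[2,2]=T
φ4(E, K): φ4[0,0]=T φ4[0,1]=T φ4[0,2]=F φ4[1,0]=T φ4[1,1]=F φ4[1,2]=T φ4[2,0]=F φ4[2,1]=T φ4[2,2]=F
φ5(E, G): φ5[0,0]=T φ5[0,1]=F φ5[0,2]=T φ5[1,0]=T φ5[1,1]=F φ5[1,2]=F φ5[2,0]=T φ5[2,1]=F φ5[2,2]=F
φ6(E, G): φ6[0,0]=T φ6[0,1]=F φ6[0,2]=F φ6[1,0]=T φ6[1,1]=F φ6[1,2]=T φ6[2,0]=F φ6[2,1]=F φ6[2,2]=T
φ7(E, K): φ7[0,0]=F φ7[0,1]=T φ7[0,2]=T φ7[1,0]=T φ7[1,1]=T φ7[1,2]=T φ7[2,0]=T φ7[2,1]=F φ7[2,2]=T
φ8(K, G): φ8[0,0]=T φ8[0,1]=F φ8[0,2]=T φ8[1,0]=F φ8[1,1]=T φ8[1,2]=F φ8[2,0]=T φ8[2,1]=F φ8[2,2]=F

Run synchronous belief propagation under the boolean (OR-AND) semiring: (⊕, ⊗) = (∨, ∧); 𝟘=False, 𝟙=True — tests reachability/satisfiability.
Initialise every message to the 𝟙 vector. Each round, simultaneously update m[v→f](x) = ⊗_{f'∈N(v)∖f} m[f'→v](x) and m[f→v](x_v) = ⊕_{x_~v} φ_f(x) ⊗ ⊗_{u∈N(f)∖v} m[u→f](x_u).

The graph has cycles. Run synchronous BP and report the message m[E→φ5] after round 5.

message @ round 5 = [F, T, F]

init: all messages = 𝟙 over 3 values
r1 m[φ0→E] = [T, T, T]
r1 m[φ0→G] = [T, T, T]
r1 m[φ1→E] = [T, T, F]
r1 m[φ1→L] = [F, T, T]
r1 m[φ2→E] = [F, T, T]
r1 m[φ2→K] = [T, T, T]
r1 m[φ3→L] = [T, T, T]
r1 m[φ3→Q] = [T, T, T]
r1 m[φ4→E] = [T, T, T]
r1 m[φ4→K] = [T, T, T]
r1 m[φ5→E] = [T, T, T]
r1 m[φ5→G] = [T, F, T]
r1 m[φ6→E] = [T, T, T]
r1 m[φ6→G] = [T, F, T]
r1 m[φ7→E] = [T, T, T]
r1 m[φ7→K] = [T, T, T]
r1 m[φ8→K] = [T, T, T]
r1 m[φ8→G] = [T, T, T]
r1 m[E→φ0] = [T, T, T]
r1 m[E→φ1] = [T, T, T]
r1 m[E→φ2] = [T, T, T]
r1 m[E→φ4] = [T, T, T]
r1 m[E→φ5] = [T, T, T]
r1 m[E→φ6] = [T, T, T]
r1 m[E→φ7] = [T, T, T]
r1 m[L→φ1] = [T, T, T]
r1 m[L→φ3] = [T, T, T]
r1 m[K→φ2] = [T, T, T]
r1 m[K→φ4] = [T, T, T]
r1 m[K→φ7] = [T, T, T]
r1 m[K→φ8] = [T, T, T]
r1 m[G→φ0] = [T, T, T]
r1 m[G→φ5] = [T, T, T]
r1 m[G→φ6] = [T, T, T]
r1 m[G→φ8] = [T, T, T]
r1 m[Q→φ3] = [T, T, T]
r2 m[φ0→E] = [T, T, T]
r2 m[φ0→G] = [T, T, T]
r2 m[φ1→E] = [T, T, F]
r2 m[φ1→L] = [F, T, T]
r2 m[φ2→E] = [F, T, T]
r2 m[φ2→K] = [T, T, T]
r2 m[φ3→L] = [T, T, T]
r2 m[φ3→Q] = [T, T, T]
r2 m[φ4→E] = [T, T, T]
r2 m[φ4→K] = [T, T, T]
r2 m[φ5→E] = [T, T, T]
r2 m[φ5→G] = [T, F, T]
r2 m[φ6→E] = [T, T, T]
r2 m[φ6→G] = [T, F, T]
r2 m[φ7→E] = [T, T, T]
r2 m[φ7→K] = [T, T, T]
r2 m[φ8→K] = [T, T, T]
r2 m[φ8→G] = [T, T, T]
r2 m[E→φ0] = [F, T, F]
r2 m[E→φ1] = [F, T, T]
r2 m[E→φ2] = [T, T, F]
r2 m[E→φ4] = [F, T, F]
r2 m[E→φ5] = [F, T, F]
r2 m[E→φ6] = [F, T, F]
r2 m[E→φ7] = [F, T, F]
r2 m[L→φ1] = [T, T, T]
r2 m[L→φ3] = [F, T, T]
r2 m[K→φ2] = [T, T, T]
r2 m[K→φ4] = [T, T, T]
r2 m[K→φ7] = [T, T, T]
r2 m[K→φ8] = [T, T, T]
r2 m[G→φ0] = [T, F, T]
r2 m[G→φ5] = [T, F, T]
r2 m[G→φ6] = [T, F, T]
r2 m[G→φ8] = [T, F, T]
r2 m[Q→φ3] = [T, T, T]
r3 m[φ0→E] = [T, T, F]
r3 m[φ0→G] = [F, T, T]
r3 m[φ1→E] = [T, T, F]
r3 m[φ1→L] = [F, T, T]
r3 m[φ2→E] = [F, T, T]
r3 m[φ2→K] = [T, T, T]
r3 m[φ3→L] = [T, T, T]
r3 m[φ3→Q] = [T, T, T]
r3 m[φ4→E] = [T, T, T]
r3 m[φ4→K] = [T, F, T]
r3 m[φ5→E] = [T, T, T]
r3 m[φ5→G] = [T, F, F]
r3 m[φ6→E] = [T, T, T]
r3 m[φ6→G] = [T, F, T]
r3 m[φ7→E] = [T, T, T]
r3 m[φ7→K] = [T, T, T]
r3 m[φ8→K] = [T, F, T]
r3 m[φ8→G] = [T, T, T]
r3 m[E→φ0] = [F, T, F]
r3 m[E→φ1] = [F, T, T]
r3 m[E→φ2] = [T, T, F]
r3 m[E→φ4] = [F, T, F]
r3 m[E→φ5] = [F, T, F]
r3 m[E→φ6] = [F, T, F]
r3 m[E→φ7] = [F, T, F]
r3 m[L→φ1] = [T, T, T]
r3 m[L→φ3] = [F, T, T]
r3 m[K→φ2] = [T, T, T]
r3 m[K→φ4] = [T, T, T]
r3 m[K→φ7] = [T, T, T]
r3 m[K→φ8] = [T, T, T]
r3 m[G→φ0] = [T, F, T]
r3 m[G→φ5] = [T, F, T]
r3 m[G→φ6] = [T, F, T]
r3 m[G→φ8] = [T, F, T]
r3 m[Q→φ3] = [T, T, T]
r4 m[φ0→E] = [T, T, F]
r4 m[φ0→G] = [F, T, T]
r4 m[φ1→E] = [T, T, F]
r4 m[φ1→L] = [F, T, T]
r4 m[φ2→E] = [F, T, T]
r4 m[φ2→K] = [T, T, T]
r4 m[φ3→L] = [T, T, T]
r4 m[φ3→Q] = [T, T, T]
r4 m[φ4→E] = [T, T, T]
r4 m[φ4→K] = [T, F, T]
r4 m[φ5→E] = [T, T, T]
r4 m[φ5→G] = [T, F, F]
r4 m[φ6→E] = [T, T, T]
r4 m[φ6→G] = [T, F, T]
r4 m[φ7→E] = [T, T, T]
r4 m[φ7→K] = [T, T, T]
r4 m[φ8→K] = [T, F, T]
r4 m[φ8→G] = [T, T, T]
r4 m[E→φ0] = [F, T, F]
r4 m[E→φ1] = [F, T, F]
r4 m[E→φ2] = [T, T, F]
r4 m[E→φ4] = [F, T, F]
r4 m[E→φ5] = [F, T, F]
r4 m[E→φ6] = [F, T, F]
r4 m[E→φ7] = [F, T, F]
r4 m[L→φ1] = [T, T, T]
r4 m[L→φ3] = [F, T, T]
r4 m[K→φ2] = [T, F, T]
r4 m[K→φ4] = [T, F, T]
r4 m[K→φ7] = [T, F, T]
r4 m[K→φ8] = [T, F, T]
r4 m[G→φ0] = [T, F, F]
r4 m[G→φ5] = [F, F, T]
r4 m[G→φ6] = [F, F, F]
r4 m[G→φ8] = [F, F, F]
r4 m[Q→φ3] = [T, T, T]
r5 m[φ0→E] = [T, F, F]
r5 m[φ0→G] = [F, T, T]
r5 m[φ1→E] = [T, T, F]
r5 m[φ1→L] = [F, T, T]
r5 m[φ2→E] = [F, T, T]
r5 m[φ2→K] = [T, T, T]
r5 m[φ3→L] = [T, T, T]
r5 m[φ3→Q] = [T, T, T]
r5 m[φ4→E] = [T, T, F]
r5 m[φ4→K] = [T, F, T]
r5 m[φ5→E] = [T, F, F]
r5 m[φ5→G] = [T, F, F]
r5 m[φ6→E] = [F, F, F]
r5 m[φ6→G] = [T, F, T]
r5 m[φ7→E] = [T, T, T]
r5 m[φ7→K] = [T, T, T]
r5 m[φ8→K] = [F, F, F]
r5 m[φ8→G] = [T, F, T]
r5 m[E→φ0] = [F, T, F]
r5 m[E→φ1] = [F, T, F]
r5 m[E→φ2] = [T, T, F]
r5 m[E→φ4] = [F, T, F]
r5 m[E→φ5] = [F, T, F]
r5 m[E→φ6] = [F, T, F]
r5 m[E→φ7] = [F, T, F]
r5 m[L→φ1] = [T, T, T]
r5 m[L→φ3] = [F, T, T]
r5 m[K→φ2] = [T, F, T]
r5 m[K→φ4] = [T, F, T]
r5 m[K→φ7] = [T, F, T]
r5 m[K→φ8] = [T, F, T]
r5 m[G→φ0] = [T, F, F]
r5 m[G→φ5] = [F, F, T]
r5 m[G→φ6] = [F, F, F]
r5 m[G→φ8] = [F, F, F]
r5 m[Q→φ3] = [T, T, T]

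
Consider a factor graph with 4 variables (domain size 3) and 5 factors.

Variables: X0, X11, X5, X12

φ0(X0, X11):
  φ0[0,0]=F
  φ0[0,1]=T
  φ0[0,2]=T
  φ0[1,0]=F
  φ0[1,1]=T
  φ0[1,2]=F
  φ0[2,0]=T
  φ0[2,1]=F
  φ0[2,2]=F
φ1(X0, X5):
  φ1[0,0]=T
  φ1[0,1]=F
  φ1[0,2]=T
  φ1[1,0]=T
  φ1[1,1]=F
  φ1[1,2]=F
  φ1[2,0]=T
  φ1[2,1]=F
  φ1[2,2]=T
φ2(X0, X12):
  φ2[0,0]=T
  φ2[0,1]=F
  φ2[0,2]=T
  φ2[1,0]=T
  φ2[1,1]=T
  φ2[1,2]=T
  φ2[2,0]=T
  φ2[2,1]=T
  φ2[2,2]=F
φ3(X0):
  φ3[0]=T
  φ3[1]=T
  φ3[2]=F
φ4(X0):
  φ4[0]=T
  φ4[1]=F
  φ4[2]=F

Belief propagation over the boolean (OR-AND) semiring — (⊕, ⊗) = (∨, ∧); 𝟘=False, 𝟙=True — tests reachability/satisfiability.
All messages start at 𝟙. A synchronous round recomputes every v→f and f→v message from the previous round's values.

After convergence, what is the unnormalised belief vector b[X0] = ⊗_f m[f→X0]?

init: all messages = 𝟙 over 3 values
r1 m[φ0→X0] = [T, T, T]
r1 m[φ0→X11] = [T, T, T]
r1 m[φ1→X0] = [T, T, T]
r1 m[φ1→X5] = [T, F, T]
r1 m[φ2→X0] = [T, T, T]
r1 m[φ2→X12] = [T, T, T]
r1 m[φ3→X0] = [T, T, F]
r1 m[φ4→X0] = [T, F, F]
r1 m[X0→φ0] = [T, T, T]
r1 m[X0→φ1] = [T, T, T]
r1 m[X0→φ2] = [T, T, T]
r1 m[X0→φ3] = [T, T, T]
r1 m[X0→φ4] = [T, T, T]
r1 m[X11→φ0] = [T, T, T]
r1 m[X5→φ1] = [T, T, T]
r1 m[X12→φ2] = [T, T, T]
r2 m[φ0→X0] = [T, T, T]
r2 m[φ0→X11] = [T, T, T]
r2 m[φ1→X0] = [T, T, T]
r2 m[φ1→X5] = [T, F, T]
r2 m[φ2→X0] = [T, T, T]
r2 m[φ2→X12] = [T, T, T]
r2 m[φ3→X0] = [T, T, F]
r2 m[φ4→X0] = [T, F, F]
r2 m[X0→φ0] = [T, F, F]
r2 m[X0→φ1] = [T, F, F]
r2 m[X0→φ2] = [T, F, F]
r2 m[X0→φ3] = [T, F, F]
r2 m[X0→φ4] = [T, T, F]
r2 m[X11→φ0] = [T, T, T]
r2 m[X5→φ1] = [T, T, T]
r2 m[X12→φ2] = [T, T, T]
r3 m[φ0→X0] = [T, T, T]
r3 m[φ0→X11] = [F, T, T]
r3 m[φ1→X0] = [T, T, T]
r3 m[φ1→X5] = [T, F, T]
r3 m[φ2→X0] = [T, T, T]
r3 m[φ2→X12] = [T, F, T]
r3 m[φ3→X0] = [T, T, F]
r3 m[φ4→X0] = [T, F, F]
r3 m[X0→φ0] = [T, F, F]
r3 m[X0→φ1] = [T, F, F]
r3 m[X0→φ2] = [T, F, F]
r3 m[X0→φ3] = [T, F, F]
r3 m[X0→φ4] = [T, T, F]
r3 m[X11→φ0] = [T, T, T]
r3 m[X5→φ1] = [T, T, T]
r3 m[X12→φ2] = [T, T, T]
r4 m[φ0→X0] = [T, T, T]
r4 m[φ0→X11] = [F, T, T]
r4 m[φ1→X0] = [T, T, T]
r4 m[φ1→X5] = [T, F, T]
r4 m[φ2→X0] = [T, T, T]
r4 m[φ2→X12] = [T, F, T]
r4 m[φ3→X0] = [T, T, F]
r4 m[φ4→X0] = [T, F, F]
r4 m[X0→φ0] = [T, F, F]
r4 m[X0→φ1] = [T, F, F]
r4 m[X0→φ2] = [T, F, F]
r4 m[X0→φ3] = [T, F, F]
r4 m[X0→φ4] = [T, T, F]
r4 m[X11→φ0] = [T, T, T]
r4 m[X5→φ1] = [T, T, T]
r4 m[X12→φ2] = [T, T, T]
fixed point reached at round 4
b[X0] = ⊗ incoming = [T, F, F]

b[X0] = [T, F, F]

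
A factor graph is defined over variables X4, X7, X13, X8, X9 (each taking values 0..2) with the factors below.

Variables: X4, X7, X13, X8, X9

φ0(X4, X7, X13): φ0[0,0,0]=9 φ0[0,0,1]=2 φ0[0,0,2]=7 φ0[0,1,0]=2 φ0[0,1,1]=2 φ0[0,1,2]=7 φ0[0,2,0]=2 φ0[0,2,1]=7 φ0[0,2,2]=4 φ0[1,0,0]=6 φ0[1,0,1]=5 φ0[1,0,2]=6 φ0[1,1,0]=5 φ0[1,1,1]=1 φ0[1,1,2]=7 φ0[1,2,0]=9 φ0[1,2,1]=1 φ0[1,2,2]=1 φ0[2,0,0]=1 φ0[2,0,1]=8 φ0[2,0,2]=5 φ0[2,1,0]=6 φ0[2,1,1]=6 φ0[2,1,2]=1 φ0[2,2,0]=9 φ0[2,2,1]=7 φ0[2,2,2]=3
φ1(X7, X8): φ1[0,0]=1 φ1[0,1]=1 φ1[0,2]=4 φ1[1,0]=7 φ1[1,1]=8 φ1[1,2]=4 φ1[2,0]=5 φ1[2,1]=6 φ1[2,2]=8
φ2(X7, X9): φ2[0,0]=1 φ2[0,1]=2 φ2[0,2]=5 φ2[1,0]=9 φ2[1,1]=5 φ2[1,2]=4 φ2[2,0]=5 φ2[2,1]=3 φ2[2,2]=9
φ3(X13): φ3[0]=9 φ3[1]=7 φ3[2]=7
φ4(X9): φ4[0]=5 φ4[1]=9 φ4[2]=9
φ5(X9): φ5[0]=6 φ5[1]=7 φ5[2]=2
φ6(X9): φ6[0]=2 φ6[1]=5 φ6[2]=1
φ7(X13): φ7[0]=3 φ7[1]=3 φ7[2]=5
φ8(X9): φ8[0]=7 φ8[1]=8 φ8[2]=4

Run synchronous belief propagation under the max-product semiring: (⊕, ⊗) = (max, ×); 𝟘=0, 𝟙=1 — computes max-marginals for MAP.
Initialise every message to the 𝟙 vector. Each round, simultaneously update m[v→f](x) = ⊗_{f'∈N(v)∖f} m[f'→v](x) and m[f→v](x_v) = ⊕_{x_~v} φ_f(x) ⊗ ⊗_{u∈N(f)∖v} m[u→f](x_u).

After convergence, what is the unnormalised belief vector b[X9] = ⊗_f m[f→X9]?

b[X9] = [7408800, 24696000, 1259712]

init: all messages = 𝟙 over 3 values
r1 m[φ0→X4] = [9, 9, 9]
r1 m[φ0→X7] = [9, 7, 9]
r1 m[φ0→X13] = [9, 8, 7]
r1 m[φ1→X7] = [4, 8, 8]
r1 m[φ1→X8] = [7, 8, 8]
r1 m[φ2→X7] = [5, 9, 9]
r1 m[φ2→X9] = [9, 5, 9]
r1 m[φ3→X13] = [9, 7, 7]
r1 m[φ4→X9] = [5, 9, 9]
r1 m[φ5→X9] = [6, 7, 2]
r1 m[φ6→X9] = [2, 5, 1]
r1 m[φ7→X13] = [3, 3, 5]
r1 m[φ8→X9] = [7, 8, 4]
r1 m[X4→φ0] = [1, 1, 1]
r1 m[X7→φ0] = [1, 1, 1]
r1 m[X7→φ1] = [1, 1, 1]
r1 m[X7→φ2] = [1, 1, 1]
r1 m[X13→φ0] = [1, 1, 1]
r1 m[X13→φ3] = [1, 1, 1]
r1 m[X13→φ7] = [1, 1, 1]
r1 m[X8→φ1] = [1, 1, 1]
r1 m[X9→φ2] = [1, 1, 1]
r1 m[X9→φ4] = [1, 1, 1]
r1 m[X9→φ5] = [1, 1, 1]
r1 m[X9→φ6] = [1, 1, 1]
r1 m[X9→φ8] = [1, 1, 1]
r2 m[φ0→X4] = [9, 9, 9]
r2 m[φ0→X7] = [9, 7, 9]
r2 m[φ0→X13] = [9, 8, 7]
r2 m[φ1→X7] = [4, 8, 8]
r2 m[φ1→X8] = [7, 8, 8]
r2 m[φ2→X7] = [5, 9, 9]
r2 m[φ2→X9] = [9, 5, 9]
r2 m[φ3→X13] = [9, 7, 7]
r2 m[φ4→X9] = [5, 9, 9]
r2 m[φ5→X9] = [6, 7, 2]
r2 m[φ6→X9] = [2, 5, 1]
r2 m[φ7→X13] = [3, 3, 5]
r2 m[φ8→X9] = [7, 8, 4]
r2 m[X4→φ0] = [1, 1, 1]
r2 m[X7→φ0] = [20, 72, 72]
r2 m[X7→φ1] = [45, 63, 81]
r2 m[X7→φ2] = [36, 56, 72]
r2 m[X13→φ0] = [27, 21, 35]
r2 m[X13→φ3] = [27, 24, 35]
r2 m[X13→φ7] = [81, 56, 49]
r2 m[X8→φ1] = [1, 1, 1]
r2 m[X9→φ2] = [420, 2520, 72]
r2 m[X9→φ4] = [756, 1400, 72]
r2 m[X9→φ5] = [630, 1800, 324]
r2 m[X9→φ6] = [1890, 2520, 648]
r2 m[X9→φ8] = [540, 1575, 162]
r3 m[φ0→X4] = [17640, 17640, 17496]
r3 m[φ0→X7] = [245, 245, 243]
r3 m[φ0→X13] = [648, 504, 504]
r3 m[φ1→X7] = [4, 8, 8]
r3 m[φ1→X8] = [441, 504, 648]
r3 m[φ2→X7] = [5040, 12600, 7560]
r3 m[φ2→X9] = [504, 280, 648]
r3 m[φ3→X13] = [9, 7, 7]
r3 m[φ4→X9] = [5, 9, 9]
r3 m[φ5→X9] = [6, 7, 2]
r3 m[φ6→X9] = [2, 5, 1]
r3 m[φ7→X13] = [3, 3, 5]
r3 m[φ8→X9] = [7, 8, 4]
r3 m[X4→φ0] = [1, 1, 1]
r3 m[X7→φ0] = [20, 72, 72]
r3 m[X7→φ1] = [45, 63, 81]
r3 m[X7→φ2] = [36, 56, 72]
r3 m[X13→φ0] = [27, 21, 35]
r3 m[X13→φ3] = [27, 24, 35]
r3 m[X13→φ7] = [81, 56, 49]
r3 m[X8→φ1] = [1, 1, 1]
r3 m[X9→φ2] = [420, 2520, 72]
r3 m[X9→φ4] = [756, 1400, 72]
r3 m[X9→φ5] = [630, 1800, 324]
r3 m[X9→φ6] = [1890, 2520, 648]
r3 m[X9→φ8] = [540, 1575, 162]
r4 m[φ0→X4] = [17640, 17640, 17496]
r4 m[φ0→X7] = [245, 245, 243]
r4 m[φ0→X13] = [648, 504, 504]
r4 m[φ1→X7] = [4, 8, 8]
r4 m[φ1→X8] = [441, 504, 648]
r4 m[φ2→X7] = [5040, 12600, 7560]
r4 m[φ2→X9] = [504, 280, 648]
r4 m[φ3→X13] = [9, 7, 7]
r4 m[φ4→X9] = [5, 9, 9]
r4 m[φ5→X9] = [6, 7, 2]
r4 m[φ6→X9] = [2, 5, 1]
r4 m[φ7→X13] = [3, 3, 5]
r4 m[φ8→X9] = [7, 8, 4]
r4 m[X4→φ0] = [1, 1, 1]
r4 m[X7→φ0] = [20160, 100800, 60480]
r4 m[X7→φ1] = [1234800, 3087000, 1837080]
r4 m[X7→φ2] = [980, 1960, 1944]
r4 m[X13→φ0] = [27, 21, 35]
r4 m[X13→φ3] = [1944, 1512, 2520]
r4 m[X13→φ7] = [5832, 3528, 3528]
r4 m[X8→φ1] = [1, 1, 1]
r4 m[X9→φ2] = [420, 2520, 72]
r4 m[X9→φ4] = [42336, 78400, 5184]
r4 m[X9→φ5] = [35280, 100800, 23328]
r4 m[X9→φ6] = [105840, 141120, 46656]
r4 m[X9→φ8] = [30240, 88200, 11664]
r5 m[φ0→X4] = [24696000, 24696000, 16329600]
r5 m[φ0→X7] = [245, 245, 243]
r5 m[φ0→X13] = [604800, 604800, 705600]
r5 m[φ1→X7] = [4, 8, 8]
r5 m[φ1→X8] = [21609000, 24696000, 14696640]
r5 m[φ2→X7] = [5040, 12600, 7560]
r5 m[φ2→X9] = [17640, 9800, 17496]
r5 m[φ3→X13] = [9, 7, 7]
r5 m[φ4→X9] = [5, 9, 9]
r5 m[φ5→X9] = [6, 7, 2]
r5 m[φ6→X9] = [2, 5, 1]
r5 m[φ7→X13] = [3, 3, 5]
r5 m[φ8→X9] = [7, 8, 4]
r5 m[X4→φ0] = [1, 1, 1]
r5 m[X7→φ0] = [20160, 100800, 60480]
r5 m[X7→φ1] = [1234800, 3087000, 1837080]
r5 m[X7→φ2] = [980, 1960, 1944]
r5 m[X13→φ0] = [27, 21, 35]
r5 m[X13→φ3] = [1944, 1512, 2520]
r5 m[X13→φ7] = [5832, 3528, 3528]
r5 m[X8→φ1] = [1, 1, 1]
r5 m[X9→φ2] = [420, 2520, 72]
r5 m[X9→φ4] = [42336, 78400, 5184]
r5 m[X9→φ5] = [35280, 100800, 23328]
r5 m[X9→φ6] = [105840, 141120, 46656]
r5 m[X9→φ8] = [30240, 88200, 11664]
r6 m[φ0→X4] = [24696000, 24696000, 16329600]
r6 m[φ0→X7] = [245, 245, 243]
r6 m[φ0→X13] = [604800, 604800, 705600]
r6 m[φ1→X7] = [4, 8, 8]
r6 m[φ1→X8] = [21609000, 24696000, 14696640]
r6 m[φ2→X7] = [5040, 12600, 7560]
r6 m[φ2→X9] = [17640, 9800, 17496]
r6 m[φ3→X13] = [9, 7, 7]
r6 m[φ4→X9] = [5, 9, 9]
r6 m[φ5→X9] = [6, 7, 2]
r6 m[φ6→X9] = [2, 5, 1]
r6 m[φ7→X13] = [3, 3, 5]
r6 m[φ8→X9] = [7, 8, 4]
r6 m[X4→φ0] = [1, 1, 1]
r6 m[X7→φ0] = [20160, 100800, 60480]
r6 m[X7→φ1] = [1234800, 3087000, 1837080]
r6 m[X7→φ2] = [980, 1960, 1944]
r6 m[X13→φ0] = [27, 21, 35]
r6 m[X13→φ3] = [1814400, 1814400, 3528000]
r6 m[X13→φ7] = [5443200, 4233600, 4939200]
r6 m[X8→φ1] = [1, 1, 1]
r6 m[X9→φ2] = [420, 2520, 72]
r6 m[X9→φ4] = [1481760, 2744000, 139968]
r6 m[X9→φ5] = [1234800, 3528000, 629856]
r6 m[X9→φ6] = [3704400, 4939200, 1259712]
r6 m[X9→φ8] = [1058400, 3087000, 314928]
r7 m[φ0→X4] = [24696000, 24696000, 16329600]
r7 m[φ0→X7] = [245, 245, 243]
r7 m[φ0→X13] = [604800, 604800, 705600]
r7 m[φ1→X7] = [4, 8, 8]
r7 m[φ1→X8] = [21609000, 24696000, 14696640]
r7 m[φ2→X7] = [5040, 12600, 7560]
r7 m[φ2→X9] = [17640, 9800, 17496]
r7 m[φ3→X13] = [9, 7, 7]
r7 m[φ4→X9] = [5, 9, 9]
r7 m[φ5→X9] = [6, 7, 2]
r7 m[φ6→X9] = [2, 5, 1]
r7 m[φ7→X13] = [3, 3, 5]
r7 m[φ8→X9] = [7, 8, 4]
r7 m[X4→φ0] = [1, 1, 1]
r7 m[X7→φ0] = [20160, 100800, 60480]
r7 m[X7→φ1] = [1234800, 3087000, 1837080]
r7 m[X7→φ2] = [980, 1960, 1944]
r7 m[X13→φ0] = [27, 21, 35]
r7 m[X13→φ3] = [1814400, 1814400, 3528000]
r7 m[X13→φ7] = [5443200, 4233600, 4939200]
r7 m[X8→φ1] = [1, 1, 1]
r7 m[X9→φ2] = [420, 2520, 72]
r7 m[X9→φ4] = [1481760, 2744000, 139968]
r7 m[X9→φ5] = [1234800, 3528000, 629856]
r7 m[X9→φ6] = [3704400, 4939200, 1259712]
r7 m[X9→φ8] = [1058400, 3087000, 314928]
fixed point reached at round 7
b[X9] = ⊗ incoming = [7408800, 24696000, 1259712]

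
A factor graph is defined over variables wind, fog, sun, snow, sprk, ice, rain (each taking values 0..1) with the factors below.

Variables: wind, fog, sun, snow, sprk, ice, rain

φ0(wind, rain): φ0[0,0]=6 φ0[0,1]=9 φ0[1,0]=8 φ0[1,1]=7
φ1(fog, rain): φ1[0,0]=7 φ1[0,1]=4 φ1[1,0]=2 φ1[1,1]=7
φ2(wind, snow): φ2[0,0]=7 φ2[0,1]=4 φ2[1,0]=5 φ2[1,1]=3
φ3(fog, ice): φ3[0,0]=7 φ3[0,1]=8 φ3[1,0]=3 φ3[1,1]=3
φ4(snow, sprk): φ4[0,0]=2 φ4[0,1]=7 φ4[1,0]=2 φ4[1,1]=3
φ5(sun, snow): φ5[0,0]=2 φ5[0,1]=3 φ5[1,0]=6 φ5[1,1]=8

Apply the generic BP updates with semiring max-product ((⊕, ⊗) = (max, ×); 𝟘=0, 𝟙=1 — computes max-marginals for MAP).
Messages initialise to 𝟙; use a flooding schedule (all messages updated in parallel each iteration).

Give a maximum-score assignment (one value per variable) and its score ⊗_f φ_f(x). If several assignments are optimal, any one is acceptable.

assignment: (wind=0, fog=0, sun=1, snow=0, sprk=1, ice=1, rain=0); score = 98784

init: all messages = 𝟙 over 2 values
r1 m[φ0→wind] = [9, 8]
r1 m[φ0→rain] = [8, 9]
r1 m[φ1→fog] = [7, 7]
r1 m[φ1→rain] = [7, 7]
r1 m[φ2→wind] = [7, 5]
r1 m[φ2→snow] = [7, 4]
r1 m[φ3→fog] = [8, 3]
r1 m[φ3→ice] = [7, 8]
r1 m[φ4→snow] = [7, 3]
r1 m[φ4→sprk] = [2, 7]
r1 m[φ5→sun] = [3, 8]
r1 m[φ5→snow] = [6, 8]
r1 m[wind→φ0] = [1, 1]
r1 m[wind→φ2] = [1, 1]
r1 m[fog→φ1] = [1, 1]
r1 m[fog→φ3] = [1, 1]
r1 m[sun→φ5] = [1, 1]
r1 m[snow→φ2] = [1, 1]
r1 m[snow→φ4] = [1, 1]
r1 m[snow→φ5] = [1, 1]
r1 m[sprk→φ4] = [1, 1]
r1 m[ice→φ3] = [1, 1]
r1 m[rain→φ0] = [1, 1]
r1 m[rain→φ1] = [1, 1]
r2 m[φ0→wind] = [9, 8]
r2 m[φ0→rain] = [8, 9]
r2 m[φ1→fog] = [7, 7]
r2 m[φ1→rain] = [7, 7]
r2 m[φ2→wind] = [7, 5]
r2 m[φ2→snow] = [7, 4]
r2 m[φ3→fog] = [8, 3]
r2 m[φ3→ice] = [7, 8]
r2 m[φ4→snow] = [7, 3]
r2 m[φ4→sprk] = [2, 7]
r2 m[φ5→sun] = [3, 8]
r2 m[φ5→snow] = [6, 8]
r2 m[wind→φ0] = [7, 5]
r2 m[wind→φ2] = [9, 8]
r2 m[fog→φ1] = [8, 3]
r2 m[fog→φ3] = [7, 7]
r2 m[sun→φ5] = [1, 1]
r2 m[snow→φ2] = [42, 24]
r2 m[snow→φ4] = [42, 32]
r2 m[snow→φ5] = [49, 12]
r2 m[sprk→φ4] = [1, 1]
r2 m[ice→φ3] = [1, 1]
r2 m[rain→φ0] = [7, 7]
r2 m[rain→φ1] = [8, 9]
r3 m[φ0→wind] = [63, 56]
r3 m[φ0→rain] = [42, 63]
r3 m[φ1→fog] = [56, 63]
r3 m[φ1→rain] = [56, 32]
r3 m[φ2→wind] = [294, 210]
r3 m[φ2→snow] = [63, 36]
r3 m[φ3→fog] = [8, 3]
r3 m[φ3→ice] = [49, 56]
r3 m[φ4→snow] = [7, 3]
r3 m[φ4→sprk] = [84, 294]
r3 m[φ5→sun] = [98, 294]
r3 m[φ5→snow] = [6, 8]
r3 m[wind→φ0] = [7, 5]
r3 m[wind→φ2] = [9, 8]
r3 m[fog→φ1] = [8, 3]
r3 m[fog→φ3] = [7, 7]
r3 m[sun→φ5] = [1, 1]
r3 m[snow→φ2] = [42, 24]
r3 m[snow→φ4] = [42, 32]
r3 m[snow→φ5] = [49, 12]
r3 m[sprk→φ4] = [1, 1]
r3 m[ice→φ3] = [1, 1]
r3 m[rain→φ0] = [7, 7]
r3 m[rain→φ1] = [8, 9]
r4 m[φ0→wind] = [63, 56]
r4 m[φ0→rain] = [42, 63]
r4 m[φ1→fog] = [56, 63]
r4 m[φ1→rain] = [56, 32]
r4 m[φ2→wind] = [294, 210]
r4 m[φ2→snow] = [63, 36]
r4 m[φ3→fog] = [8, 3]
r4 m[φ3→ice] = [49, 56]
r4 m[φ4→snow] = [7, 3]
r4 m[φ4→sprk] = [84, 294]
r4 m[φ5→sun] = [98, 294]
r4 m[φ5→snow] = [6, 8]
r4 m[wind→φ0] = [294, 210]
r4 m[wind→φ2] = [63, 56]
r4 m[fog→φ1] = [8, 3]
r4 m[fog→φ3] = [56, 63]
r4 m[sun→φ5] = [1, 1]
r4 m[snow→φ2] = [42, 24]
r4 m[snow→φ4] = [378, 288]
r4 m[snow→φ5] = [441, 108]
r4 m[sprk→φ4] = [1, 1]
r4 m[ice→φ3] = [1, 1]
r4 m[rain→φ0] = [56, 32]
r4 m[rain→φ1] = [42, 63]
r5 m[φ0→wind] = [336, 448]
r5 m[φ0→rain] = [1764, 2646]
r5 m[φ1→fog] = [294, 441]
r5 m[φ1→rain] = [56, 32]
r5 m[φ2→wind] = [294, 210]
r5 m[φ2→snow] = [441, 252]
r5 m[φ3→fog] = [8, 3]
r5 m[φ3→ice] = [392, 448]
r5 m[φ4→snow] = [7, 3]
r5 m[φ4→sprk] = [756, 2646]
r5 m[φ5→sun] = [882, 2646]
r5 m[φ5→snow] = [6, 8]
r5 m[wind→φ0] = [294, 210]
r5 m[wind→φ2] = [63, 56]
r5 m[fog→φ1] = [8, 3]
r5 m[fog→φ3] = [56, 63]
r5 m[sun→φ5] = [1, 1]
r5 m[snow→φ2] = [42, 24]
r5 m[snow→φ4] = [378, 288]
r5 m[snow→φ5] = [441, 108]
r5 m[sprk→φ4] = [1, 1]
r5 m[ice→φ3] = [1, 1]
r5 m[rain→φ0] = [56, 32]
r5 m[rain→φ1] = [42, 63]
r6 m[φ0→wind] = [336, 448]
r6 m[φ0→rain] = [1764, 2646]
r6 m[φ1→fog] = [294, 441]
r6 m[φ1→rain] = [56, 32]
r6 m[φ2→wind] = [294, 210]
r6 m[φ2→snow] = [441, 252]
r6 m[φ3→fog] = [8, 3]
r6 m[φ3→ice] = [392, 448]
r6 m[φ4→snow] = [7, 3]
r6 m[φ4→sprk] = [756, 2646]
r6 m[φ5→sun] = [882, 2646]
r6 m[φ5→snow] = [6, 8]
r6 m[wind→φ0] = [294, 210]
r6 m[wind→φ2] = [336, 448]
r6 m[fog→φ1] = [8, 3]
r6 m[fog→φ3] = [294, 441]
r6 m[sun→φ5] = [1, 1]
r6 m[snow→φ2] = [42, 24]
r6 m[snow→φ4] = [2646, 2016]
r6 m[snow→φ5] = [3087, 756]
r6 m[sprk→φ4] = [1, 1]
r6 m[ice→φ3] = [1, 1]
r6 m[rain→φ0] = [56, 32]
r6 m[rain→φ1] = [1764, 2646]
r7 m[φ0→wind] = [336, 448]
r7 m[φ0→rain] = [1764, 2646]
r7 m[φ1→fog] = [12348, 18522]
r7 m[φ1→rain] = [56, 32]
r7 m[φ2→wind] = [294, 210]
r7 m[φ2→snow] = [2352, 1344]
r7 m[φ3→fog] = [8, 3]
r7 m[φ3→ice] = [2058, 2352]
r7 m[φ4→snow] = [7, 3]
r7 m[φ4→sprk] = [5292, 18522]
r7 m[φ5→sun] = [6174, 18522]
r7 m[φ5→snow] = [6, 8]
r7 m[wind→φ0] = [294, 210]
r7 m[wind→φ2] = [336, 448]
r7 m[fog→φ1] = [8, 3]
r7 m[fog→φ3] = [294, 441]
r7 m[sun→φ5] = [1, 1]
r7 m[snow→φ2] = [42, 24]
r7 m[snow→φ4] = [2646, 2016]
r7 m[snow→φ5] = [3087, 756]
r7 m[sprk→φ4] = [1, 1]
r7 m[ice→φ3] = [1, 1]
r7 m[rain→φ0] = [56, 32]
r7 m[rain→φ1] = [1764, 2646]
r8 m[φ0→wind] = [336, 448]
r8 m[φ0→rain] = [1764, 2646]
r8 m[φ1→fog] = [12348, 18522]
r8 m[φ1→rain] = [56, 32]
r8 m[φ2→wind] = [294, 210]
r8 m[φ2→snow] = [2352, 1344]
r8 m[φ3→fog] = [8, 3]
r8 m[φ3→ice] = [2058, 2352]
r8 m[φ4→snow] = [7, 3]
r8 m[φ4→sprk] = [5292, 18522]
r8 m[φ5→sun] = [6174, 18522]
r8 m[φ5→snow] = [6, 8]
r8 m[wind→φ0] = [294, 210]
r8 m[wind→φ2] = [336, 448]
r8 m[fog→φ1] = [8, 3]
r8 m[fog→φ3] = [12348, 18522]
r8 m[sun→φ5] = [1, 1]
r8 m[snow→φ2] = [42, 24]
r8 m[snow→φ4] = [14112, 10752]
r8 m[snow→φ5] = [16464, 4032]
r8 m[sprk→φ4] = [1, 1]
r8 m[ice→φ3] = [1, 1]
r8 m[rain→φ0] = [56, 32]
r8 m[rain→φ1] = [1764, 2646]
r9 m[φ0→wind] = [336, 448]
r9 m[φ0→rain] = [1764, 2646]
r9 m[φ1→fog] = [12348, 18522]
r9 m[φ1→rain] = [56, 32]
r9 m[φ2→wind] = [294, 210]
r9 m[φ2→snow] = [2352, 1344]
r9 m[φ3→fog] = [8, 3]
r9 m[φ3→ice] = [86436, 98784]
r9 m[φ4→snow] = [7, 3]
r9 m[φ4→sprk] = [28224, 98784]
r9 m[φ5→sun] = [32928, 98784]
r9 m[φ5→snow] = [6, 8]
r9 m[wind→φ0] = [294, 210]
r9 m[wind→φ2] = [336, 448]
r9 m[fog→φ1] = [8, 3]
r9 m[fog→φ3] = [12348, 18522]
r9 m[sun→φ5] = [1, 1]
r9 m[snow→φ2] = [42, 24]
r9 m[snow→φ4] = [14112, 10752]
r9 m[snow→φ5] = [16464, 4032]
r9 m[sprk→φ4] = [1, 1]
r9 m[ice→φ3] = [1, 1]
r9 m[rain→φ0] = [56, 32]
r9 m[rain→φ1] = [1764, 2646]
r10 m[φ0→wind] = [336, 448]
r10 m[φ0→rain] = [1764, 2646]
r10 m[φ1→fog] = [12348, 18522]
r10 m[φ1→rain] = [56, 32]
r10 m[φ2→wind] = [294, 210]
r10 m[φ2→snow] = [2352, 1344]
r10 m[φ3→fog] = [8, 3]
r10 m[φ3→ice] = [86436, 98784]
r10 m[φ4→snow] = [7, 3]
r10 m[φ4→sprk] = [28224, 98784]
r10 m[φ5→sun] = [32928, 98784]
r10 m[φ5→snow] = [6, 8]
r10 m[wind→φ0] = [294, 210]
r10 m[wind→φ2] = [336, 448]
r10 m[fog→φ1] = [8, 3]
r10 m[fog→φ3] = [12348, 18522]
r10 m[sun→φ5] = [1, 1]
r10 m[snow→φ2] = [42, 24]
r10 m[snow→φ4] = [14112, 10752]
r10 m[snow→φ5] = [16464, 4032]
r10 m[sprk→φ4] = [1, 1]
r10 m[ice→φ3] = [1, 1]
r10 m[rain→φ0] = [56, 32]
r10 m[rain→φ1] = [1764, 2646]
fixed point reached at round 10
traceback from wind: (wind=0, fog=0, sun=1, snow=0, sprk=1, ice=1, rain=0), score=98784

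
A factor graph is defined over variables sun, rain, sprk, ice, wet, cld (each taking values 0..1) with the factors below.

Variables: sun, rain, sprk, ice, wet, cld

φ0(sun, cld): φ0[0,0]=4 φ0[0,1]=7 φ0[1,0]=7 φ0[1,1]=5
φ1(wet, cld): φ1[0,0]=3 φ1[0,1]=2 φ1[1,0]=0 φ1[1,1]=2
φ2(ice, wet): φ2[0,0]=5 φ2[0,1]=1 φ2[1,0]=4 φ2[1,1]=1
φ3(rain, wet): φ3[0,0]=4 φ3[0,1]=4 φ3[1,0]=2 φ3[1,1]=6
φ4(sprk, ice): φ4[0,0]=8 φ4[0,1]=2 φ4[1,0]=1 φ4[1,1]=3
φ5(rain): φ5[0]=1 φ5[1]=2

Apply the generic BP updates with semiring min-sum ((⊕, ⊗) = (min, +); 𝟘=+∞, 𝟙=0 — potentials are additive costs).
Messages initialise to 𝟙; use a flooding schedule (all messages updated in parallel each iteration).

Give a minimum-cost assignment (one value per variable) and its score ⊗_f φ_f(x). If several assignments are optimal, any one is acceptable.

init: all messages = 𝟙 over 2 values
r1 m[φ0→sun] = [4, 5]
r1 m[φ0→cld] = [4, 5]
r1 m[φ1→wet] = [2, 0]
r1 m[φ1→cld] = [0, 2]
r1 m[φ2→ice] = [1, 1]
r1 m[φ2→wet] = [4, 1]
r1 m[φ3→rain] = [4, 2]
r1 m[φ3→wet] = [2, 4]
r1 m[φ4→sprk] = [2, 1]
r1 m[φ4→ice] = [1, 2]
r1 m[φ5→rain] = [1, 2]
r1 m[sun→φ0] = [0, 0]
r1 m[rain→φ3] = [0, 0]
r1 m[rain→φ5] = [0, 0]
r1 m[sprk→φ4] = [0, 0]
r1 m[ice→φ2] = [0, 0]
r1 m[ice→φ4] = [0, 0]
r1 m[wet→φ1] = [0, 0]
r1 m[wet→φ2] = [0, 0]
r1 m[wet→φ3] = [0, 0]
r1 m[cld→φ0] = [0, 0]
r1 m[cld→φ1] = [0, 0]
r2 m[φ0→sun] = [4, 5]
r2 m[φ0→cld] = [4, 5]
r2 m[φ1→wet] = [2, 0]
r2 m[φ1→cld] = [0, 2]
r2 m[φ2→ice] = [1, 1]
r2 m[φ2→wet] = [4, 1]
r2 m[φ3→rain] = [4, 2]
r2 m[φ3→wet] = [2, 4]
r2 m[φ4→sprk] = [2, 1]
r2 m[φ4→ice] = [1, 2]
r2 m[φ5→rain] = [1, 2]
r2 m[sun→φ0] = [0, 0]
r2 m[rain→φ3] = [1, 2]
r2 m[rain→φ5] = [4, 2]
r2 m[sprk→φ4] = [0, 0]
r2 m[ice→φ2] = [1, 2]
r2 m[ice→φ4] = [1, 1]
r2 m[wet→φ1] = [6, 5]
r2 m[wet→φ2] = [4, 4]
r2 m[wet→φ3] = [6, 1]
r2 m[cld→φ0] = [0, 2]
r2 m[cld→φ1] = [4, 5]
r3 m[φ0→sun] = [4, 7]
r3 m[φ0→cld] = [4, 5]
r3 m[φ1→wet] = [7, 4]
r3 m[φ1→cld] = [5, 7]
r3 m[φ2→ice] = [5, 5]
r3 m[φ2→wet] = [6, 2]
r3 m[φ3→rain] = [5, 7]
r3 m[φ3→wet] = [4, 5]
r3 m[φ4→sprk] = [3, 2]
r3 m[φ4→ice] = [1, 2]
r3 m[φ5→rain] = [1, 2]
r3 m[sun→φ0] = [0, 0]
r3 m[rain→φ3] = [1, 2]
r3 m[rain→φ5] = [4, 2]
r3 m[sprk→φ4] = [0, 0]
r3 m[ice→φ2] = [1, 2]
r3 m[ice→φ4] = [1, 1]
r3 m[wet→φ1] = [6, 5]
r3 m[wet→φ2] = [4, 4]
r3 m[wet→φ3] = [6, 1]
r3 m[cld→φ0] = [0, 2]
r3 m[cld→φ1] = [4, 5]
r4 m[φ0→sun] = [4, 7]
r4 m[φ0→cld] = [4, 5]
r4 m[φ1→wet] = [7, 4]
r4 m[φ1→cld] = [5, 7]
r4 m[φ2→ice] = [5, 5]
r4 m[φ2→wet] = [6, 2]
r4 m[φ3→rain] = [5, 7]
r4 m[φ3→wet] = [4, 5]
r4 m[φ4→sprk] = [3, 2]
r4 m[φ4→ice] = [1, 2]
r4 m[φ5→rain] = [1, 2]
r4 m[sun→φ0] = [0, 0]
r4 m[rain→φ3] = [1, 2]
r4 m[rain→φ5] = [5, 7]
r4 m[sprk→φ4] = [0, 0]
r4 m[ice→φ2] = [1, 2]
r4 m[ice→φ4] = [5, 5]
r4 m[wet→φ1] = [10, 7]
r4 m[wet→φ2] = [11, 9]
r4 m[wet→φ3] = [13, 6]
r4 m[cld→φ0] = [5, 7]
r4 m[cld→φ1] = [4, 5]
r5 m[φ0→sun] = [9, 12]
r5 m[φ0→cld] = [4, 5]
r5 m[φ1→wet] = [7, 4]
r5 m[φ1→cld] = [7, 9]
r5 m[φ2→ice] = [10, 10]
r5 m[φ2→wet] = [6, 2]
r5 m[φ3→rain] = [10, 12]
r5 m[φ3→wet] = [4, 5]
r5 m[φ4→sprk] = [7, 6]
r5 m[φ4→ice] = [1, 2]
r5 m[φ5→rain] = [1, 2]
r5 m[sun→φ0] = [0, 0]
r5 m[rain→φ3] = [1, 2]
r5 m[rain→φ5] = [5, 7]
r5 m[sprk→φ4] = [0, 0]
r5 m[ice→φ2] = [1, 2]
r5 m[ice→φ4] = [5, 5]
r5 m[wet→φ1] = [10, 7]
r5 m[wet→φ2] = [11, 9]
r5 m[wet→φ3] = [13, 6]
r5 m[cld→φ0] = [5, 7]
r5 m[cld→φ1] = [4, 5]
r6 m[φ0→sun] = [9, 12]
r6 m[φ0→cld] = [4, 5]
r6 m[φ1→wet] = [7, 4]
r6 m[φ1→cld] = [7, 9]
r6 m[φ2→ice] = [10, 10]
r6 m[φ2→wet] = [6, 2]
r6 m[φ3→rain] = [10, 12]
r6 m[φ3→wet] = [4, 5]
r6 m[φ4→sprk] = [7, 6]
r6 m[φ4→ice] = [1, 2]
r6 m[φ5→rain] = [1, 2]
r6 m[sun→φ0] = [0, 0]
r6 m[rain→φ3] = [1, 2]
r6 m[rain→φ5] = [10, 12]
r6 m[sprk→φ4] = [0, 0]
r6 m[ice→φ2] = [1, 2]
r6 m[ice→φ4] = [10, 10]
r6 m[wet→φ1] = [10, 7]
r6 m[wet→φ2] = [11, 9]
r6 m[wet→φ3] = [13, 6]
r6 m[cld→φ0] = [7, 9]
r6 m[cld→φ1] = [4, 5]
r7 m[φ0→sun] = [11, 14]
r7 m[φ0→cld] = [4, 5]
r7 m[φ1→wet] = [7, 4]
r7 m[φ1→cld] = [7, 9]
r7 m[φ2→ice] = [10, 10]
r7 m[φ2→wet] = [6, 2]
r7 m[φ3→rain] = [10, 12]
r7 m[φ3→wet] = [4, 5]
r7 m[φ4→sprk] = [12, 11]
r7 m[φ4→ice] = [1, 2]
r7 m[φ5→rain] = [1, 2]
r7 m[sun→φ0] = [0, 0]
r7 m[rain→φ3] = [1, 2]
r7 m[rain→φ5] = [10, 12]
r7 m[sprk→φ4] = [0, 0]
r7 m[ice→φ2] = [1, 2]
r7 m[ice→φ4] = [10, 10]
r7 m[wet→φ1] = [10, 7]
r7 m[wet→φ2] = [11, 9]
r7 m[wet→φ3] = [13, 6]
r7 m[cld→φ0] = [7, 9]
r7 m[cld→φ1] = [4, 5]
r8 m[φ0→sun] = [11, 14]
r8 m[φ0→cld] = [4, 5]
r8 m[φ1→wet] = [7, 4]
r8 m[φ1→cld] = [7, 9]
r8 m[φ2→ice] = [10, 10]
r8 m[φ2→wet] = [6, 2]
r8 m[φ3→rain] = [10, 12]
r8 m[φ3→wet] = [4, 5]
r8 m[φ4→sprk] = [12, 11]
r8 m[φ4→ice] = [1, 2]
r8 m[φ5→rain] = [1, 2]
r8 m[sun→φ0] = [0, 0]
r8 m[rain→φ3] = [1, 2]
r8 m[rain→φ5] = [10, 12]
r8 m[sprk→φ4] = [0, 0]
r8 m[ice→φ2] = [1, 2]
r8 m[ice→φ4] = [10, 10]
r8 m[wet→φ1] = [10, 7]
r8 m[wet→φ2] = [11, 9]
r8 m[wet→φ3] = [13, 6]
r8 m[cld→φ0] = [7, 9]
r8 m[cld→φ1] = [4, 5]
fixed point reached at round 8
traceback from sun: (sun=0, rain=0, sprk=1, ice=0, wet=1, cld=0), score=11

assignment: (sun=0, rain=0, sprk=1, ice=0, wet=1, cld=0); score = 11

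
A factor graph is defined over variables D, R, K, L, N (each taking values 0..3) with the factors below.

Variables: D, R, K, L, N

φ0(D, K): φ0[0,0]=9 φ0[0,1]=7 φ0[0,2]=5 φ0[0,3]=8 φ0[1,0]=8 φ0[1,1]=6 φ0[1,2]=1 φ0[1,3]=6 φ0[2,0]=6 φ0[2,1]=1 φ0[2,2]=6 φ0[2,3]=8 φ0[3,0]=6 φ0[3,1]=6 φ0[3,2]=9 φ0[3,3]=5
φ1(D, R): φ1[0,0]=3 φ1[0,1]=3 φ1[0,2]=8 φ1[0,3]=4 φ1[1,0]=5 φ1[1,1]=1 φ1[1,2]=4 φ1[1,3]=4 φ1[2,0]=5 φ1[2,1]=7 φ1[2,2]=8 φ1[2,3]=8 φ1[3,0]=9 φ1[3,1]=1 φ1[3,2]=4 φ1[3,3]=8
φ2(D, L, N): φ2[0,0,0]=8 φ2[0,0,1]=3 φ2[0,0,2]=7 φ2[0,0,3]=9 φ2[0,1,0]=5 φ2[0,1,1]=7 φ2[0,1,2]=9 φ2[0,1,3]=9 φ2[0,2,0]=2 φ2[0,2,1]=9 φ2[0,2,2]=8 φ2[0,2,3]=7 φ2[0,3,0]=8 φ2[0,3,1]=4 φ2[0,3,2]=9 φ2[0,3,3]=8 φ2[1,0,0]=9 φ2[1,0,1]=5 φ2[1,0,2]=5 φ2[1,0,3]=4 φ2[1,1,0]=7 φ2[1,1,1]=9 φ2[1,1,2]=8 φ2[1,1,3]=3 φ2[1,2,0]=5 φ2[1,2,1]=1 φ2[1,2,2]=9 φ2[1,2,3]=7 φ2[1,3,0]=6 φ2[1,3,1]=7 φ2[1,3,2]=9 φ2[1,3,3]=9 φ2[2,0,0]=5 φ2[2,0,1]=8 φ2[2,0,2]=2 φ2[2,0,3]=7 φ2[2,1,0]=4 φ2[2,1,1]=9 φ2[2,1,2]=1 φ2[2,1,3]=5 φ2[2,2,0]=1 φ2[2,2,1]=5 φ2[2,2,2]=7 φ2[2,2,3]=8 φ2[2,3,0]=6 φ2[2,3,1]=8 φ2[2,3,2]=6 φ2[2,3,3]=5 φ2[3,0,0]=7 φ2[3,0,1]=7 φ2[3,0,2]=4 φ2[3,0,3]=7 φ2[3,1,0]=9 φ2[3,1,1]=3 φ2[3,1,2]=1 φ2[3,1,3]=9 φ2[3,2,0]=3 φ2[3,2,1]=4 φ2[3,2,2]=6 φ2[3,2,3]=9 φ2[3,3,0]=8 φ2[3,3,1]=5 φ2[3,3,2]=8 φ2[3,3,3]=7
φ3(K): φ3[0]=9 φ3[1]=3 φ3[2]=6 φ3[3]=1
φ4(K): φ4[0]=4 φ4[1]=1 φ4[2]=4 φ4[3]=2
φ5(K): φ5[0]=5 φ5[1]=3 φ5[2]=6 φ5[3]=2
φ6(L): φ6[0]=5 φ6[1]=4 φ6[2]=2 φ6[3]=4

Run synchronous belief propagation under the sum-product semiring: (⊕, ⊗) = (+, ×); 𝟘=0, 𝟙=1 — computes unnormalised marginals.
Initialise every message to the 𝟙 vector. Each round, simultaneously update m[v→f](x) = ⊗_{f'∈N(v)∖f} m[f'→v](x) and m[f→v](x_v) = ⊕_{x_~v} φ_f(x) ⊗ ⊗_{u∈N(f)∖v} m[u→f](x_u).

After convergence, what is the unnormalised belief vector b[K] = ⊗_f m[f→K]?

b[K] = [38903400, 1296306, 24726240, 831272]

init: all messages = 𝟙 over 4 values
r1 m[φ0→D] = [29, 21, 21, 26]
r1 m[φ0→K] = [29, 20, 21, 27]
r1 m[φ1→D] = [18, 14, 28, 22]
r1 m[φ1→R] = [22, 12, 24, 24]
r1 m[φ2→D] = [112, 103, 87, 97]
r1 m[φ2→L] = [97, 98, 91, 113]
r1 m[φ2→N] = [93, 94, 99, 113]
r1 m[φ3→K] = [9, 3, 6, 1]
r1 m[φ4→K] = [4, 1, 4, 2]
r1 m[φ5→K] = [5, 3, 6, 2]
r1 m[φ6→L] = [5, 4, 2, 4]
r1 m[D→φ0] = [1, 1, 1, 1]
r1 m[D→φ1] = [1, 1, 1, 1]
r1 m[D→φ2] = [1, 1, 1, 1]
r1 m[R→φ1] = [1, 1, 1, 1]
r1 m[K→φ0] = [1, 1, 1, 1]
r1 m[K→φ3] = [1, 1, 1, 1]
r1 m[K→φ4] = [1, 1, 1, 1]
r1 m[K→φ5] = [1, 1, 1, 1]
r1 m[L→φ2] = [1, 1, 1, 1]
r1 m[L→φ6] = [1, 1, 1, 1]
r1 m[N→φ2] = [1, 1, 1, 1]
r2 m[φ0→D] = [29, 21, 21, 26]
r2 m[φ0→K] = [29, 20, 21, 27]
r2 m[φ1→D] = [18, 14, 28, 22]
r2 m[φ1→R] = [22, 12, 24, 24]
r2 m[φ2→D] = [112, 103, 87, 97]
r2 m[φ2→L] = [97, 98, 91, 113]
r2 m[φ2→N] = [93, 94, 99, 113]
r2 m[φ3→K] = [9, 3, 6, 1]
r2 m[φ4→K] = [4, 1, 4, 2]
r2 m[φ5→K] = [5, 3, 6, 2]
r2 m[φ6→L] = [5, 4, 2, 4]
r2 m[D→φ0] = [2016, 1442, 2436, 2134]
r2 m[D→φ1] = [3248, 2163, 1827, 2522]
r2 m[D→φ2] = [522, 294, 588, 572]
r2 m[R→φ1] = [1, 1, 1, 1]
r2 m[K→φ0] = [180, 9, 144, 4]
r2 m[K→φ3] = [580, 60, 504, 108]
r2 m[K→φ4] = [1305, 180, 756, 54]
r2 m[K→φ5] = [1044, 60, 504, 54]
r2 m[L→φ2] = [5, 4, 2, 4]
r2 m[L→φ6] = [97, 98, 91, 113]
r2 m[N→φ2] = [1, 1, 1, 1]
r3 m[φ0→D] = [2435, 1662, 1985, 2450]
r3 m[φ0→K] = [57100, 38004, 45344, 54938]
r3 m[φ1→D] = [18, 14, 28, 22]
r3 m[φ1→R] = [52392, 27218, 59340, 56436]
r3 m[φ2→D] = [423, 391, 328, 369]
r3 m[φ2→L] = [48092, 47354, 44972, 54968]
r3 m[φ2→N] = [183314, 179232, 166312, 210834]
r3 m[φ3→K] = [9, 3, 6, 1]
r3 m[φ4→K] = [4, 1, 4, 2]
r3 m[φ5→K] = [5, 3, 6, 2]
r3 m[φ6→L] = [5, 4, 2, 4]
r3 m[D→φ0] = [2016, 1442, 2436, 2134]
r3 m[D→φ1] = [3248, 2163, 1827, 2522]
r3 m[D→φ2] = [522, 294, 588, 572]
r3 m[R→φ1] = [1, 1, 1, 1]
r3 m[K→φ0] = [180, 9, 144, 4]
r3 m[K→φ3] = [580, 60, 504, 108]
r3 m[K→φ4] = [1305, 180, 756, 54]
r3 m[K→φ5] = [1044, 60, 504, 54]
r3 m[L→φ2] = [5, 4, 2, 4]
r3 m[L→φ6] = [97, 98, 91, 113]
r3 m[N→φ2] = [1, 1, 1, 1]
r4 m[φ0→D] = [2435, 1662, 1985, 2450]
r4 m[φ0→K] = [57100, 38004, 45344, 54938]
r4 m[φ1→D] = [18, 14, 28, 22]
r4 m[φ1→R] = [52392, 27218, 59340, 56436]
r4 m[φ2→D] = [423, 391, 328, 369]
r4 m[φ2→L] = [48092, 47354, 44972, 54968]
r4 m[φ2→N] = [183314, 179232, 166312, 210834]
r4 m[φ3→K] = [9, 3, 6, 1]
r4 m[φ4→K] = [4, 1, 4, 2]
r4 m[φ5→K] = [5, 3, 6, 2]
r4 m[φ6→L] = [5, 4, 2, 4]
r4 m[D→φ0] = [7614, 5474, 9184, 8118]
r4 m[D→φ1] = [1030005, 649842, 651080, 904050]
r4 m[D→φ2] = [43830, 23268, 55580, 53900]
r4 m[R→φ1] = [1, 1, 1, 1]
r4 m[K→φ0] = [180, 9, 144, 4]
r4 m[K→φ3] = [1142000, 114012, 1088256, 219752]
r4 m[K→φ4] = [2569500, 342036, 1632384, 109876]
r4 m[K→φ5] = [2055600, 114012, 1088256, 109876]
r4 m[L→φ2] = [5, 4, 2, 4]
r4 m[L→φ6] = [48092, 47354, 44972, 54968]
r4 m[N→φ2] = [1, 1, 1, 1]
r5 m[φ0→D] = [2435, 1662, 1985, 2450]
r5 m[φ0→K] = [216130, 144034, 171710, 207818]
r5 m[φ1→D] = [18, 14, 28, 22]
r5 m[φ1→R] = [17731075, 9201467, 19664248, 19160428]
r5 m[φ2→D] = [423, 391, 328, 369]
r5 m[φ2→L] = [4288834, 4184956, 4004456, 4891078]
r5 m[φ2→N] = [16296316, 16093238, 14529198, 18838466]
r5 m[φ3→K] = [9, 3, 6, 1]
r5 m[φ4→K] = [4, 1, 4, 2]
r5 m[φ5→K] = [5, 3, 6, 2]
r5 m[φ6→L] = [5, 4, 2, 4]
r5 m[D→φ0] = [7614, 5474, 9184, 8118]
r5 m[D→φ1] = [1030005, 649842, 651080, 904050]
r5 m[D→φ2] = [43830, 23268, 55580, 53900]
r5 m[R→φ1] = [1, 1, 1, 1]
r5 m[K→φ0] = [180, 9, 144, 4]
r5 m[K→φ3] = [1142000, 114012, 1088256, 219752]
r5 m[K→φ4] = [2569500, 342036, 1632384, 109876]
r5 m[K→φ5] = [2055600, 114012, 1088256, 109876]
r5 m[L→φ2] = [5, 4, 2, 4]
r5 m[L→φ6] = [48092, 47354, 44972, 54968]
r5 m[N→φ2] = [1, 1, 1, 1]
r6 m[φ0→D] = [2435, 1662, 1985, 2450]
r6 m[φ0→K] = [216130, 144034, 171710, 207818]
r6 m[φ1→D] = [18, 14, 28, 22]
r6 m[φ1→R] = [17731075, 9201467, 19664248, 19160428]
r6 m[φ2→D] = [423, 391, 328, 369]
r6 m[φ2→L] = [4288834, 4184956, 4004456, 4891078]
r6 m[φ2→N] = [16296316, 16093238, 14529198, 18838466]
r6 m[φ3→K] = [9, 3, 6, 1]
r6 m[φ4→K] = [4, 1, 4, 2]
r6 m[φ5→K] = [5, 3, 6, 2]
r6 m[φ6→L] = [5, 4, 2, 4]
r6 m[D→φ0] = [7614, 5474, 9184, 8118]
r6 m[D→φ1] = [1030005, 649842, 651080, 904050]
r6 m[D→φ2] = [43830, 23268, 55580, 53900]
r6 m[R→φ1] = [1, 1, 1, 1]
r6 m[K→φ0] = [180, 9, 144, 4]
r6 m[K→φ3] = [4322600, 432102, 4121040, 831272]
r6 m[K→φ4] = [9725850, 1296306, 6181560, 415636]
r6 m[K→φ5] = [7780680, 432102, 4121040, 415636]
r6 m[L→φ2] = [5, 4, 2, 4]
r6 m[L→φ6] = [4288834, 4184956, 4004456, 4891078]
r6 m[N→φ2] = [1, 1, 1, 1]
r7 m[φ0→D] = [2435, 1662, 1985, 2450]
r7 m[φ0→K] = [216130, 144034, 171710, 207818]
r7 m[φ1→D] = [18, 14, 28, 22]
r7 m[φ1→R] = [17731075, 9201467, 19664248, 19160428]
r7 m[φ2→D] = [423, 391, 328, 369]
r7 m[φ2→L] = [4288834, 4184956, 4004456, 4891078]
r7 m[φ2→N] = [16296316, 16093238, 14529198, 18838466]
r7 m[φ3→K] = [9, 3, 6, 1]
r7 m[φ4→K] = [4, 1, 4, 2]
r7 m[φ5→K] = [5, 3, 6, 2]
r7 m[φ6→L] = [5, 4, 2, 4]
r7 m[D→φ0] = [7614, 5474, 9184, 8118]
r7 m[D→φ1] = [1030005, 649842, 651080, 904050]
r7 m[D→φ2] = [43830, 23268, 55580, 53900]
r7 m[R→φ1] = [1, 1, 1, 1]
r7 m[K→φ0] = [180, 9, 144, 4]
r7 m[K→φ3] = [4322600, 432102, 4121040, 831272]
r7 m[K→φ4] = [9725850, 1296306, 6181560, 415636]
r7 m[K→φ5] = [7780680, 432102, 4121040, 415636]
r7 m[L→φ2] = [5, 4, 2, 4]
r7 m[L→φ6] = [4288834, 4184956, 4004456, 4891078]
r7 m[N→φ2] = [1, 1, 1, 1]
fixed point reached at round 7
b[K] = ⊗ incoming = [38903400, 1296306, 24726240, 831272]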